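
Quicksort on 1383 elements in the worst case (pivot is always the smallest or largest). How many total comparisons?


In the worst case, each partition step picks the worst pivot:
  Partition 1: 1382 comparisons (n-1 elements to compare)
  Partition 2: 1381 comparisons
  Partition 3: 1380 comparisons
  Partition 4: 1379 comparisons
  Partition 5: 1378 comparisons
  ...
  Last partition: 0 comparisons
Total = (n-1) + (n-2) + ... + 1 + 0 = n*(n-1)/2
= 1383*1382/2 = 955653


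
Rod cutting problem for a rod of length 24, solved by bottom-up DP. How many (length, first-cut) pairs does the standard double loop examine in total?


For each subproblem length i = 1..24, the inner loop considers i possible first cuts.
Total = 1 + 2 + ... + 24
= 24*(24+1)/2
= 24*25/2 = 300


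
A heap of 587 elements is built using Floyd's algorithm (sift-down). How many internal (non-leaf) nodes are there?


Leaf nodes occupy roughly half the array.
Sift-down is called for each internal node, starting from the last one.
Internal nodes = floor(n/2) = floor(587/2) = 293


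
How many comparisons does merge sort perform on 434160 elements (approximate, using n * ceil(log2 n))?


Recursion depth: ceil(log2(434160)) = 19
Each recursion level merges n = 434160 elements
Total = 434160 * 19 = 8249040


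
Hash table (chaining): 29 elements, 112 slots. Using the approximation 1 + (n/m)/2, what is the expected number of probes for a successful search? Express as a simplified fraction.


Computing expected probes:
alpha = 29/112
= 1 + alpha/2
= 1 + 29/(2*112)
= (2*112 + 29) / (2*112)
= 253/224


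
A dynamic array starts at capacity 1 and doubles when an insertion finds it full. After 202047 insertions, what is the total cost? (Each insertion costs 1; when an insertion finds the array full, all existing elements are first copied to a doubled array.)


Insertion cost: 202047 (one per element)
Resizes occur just before inserting elements 2, 3, 5, 9, ...
Elements copied at each resize: 1 + 2 + 4 + 8 + 16 + 32 + 64 + 128 + 256 + 512 + 1024 + 2048 + 4096 + 8192 + 16384 + 32768 + 65536 + 131072
Sum of copies = 262143 (geometric series: 2^k - 1)
Total = 202047 + 262143 = 464190


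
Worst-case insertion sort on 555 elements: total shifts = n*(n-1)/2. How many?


Sum of shifts = 1 + 2 + 3 + ... + 554
= 555 * 554 / 2
= 307470 / 2
= 153735


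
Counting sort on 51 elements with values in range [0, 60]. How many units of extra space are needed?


Output array size: 51 (to store sorted result)
Count array size: 61 (one slot per possible value, range 0 to 60)
Total extra space = 51 + 61 = 112


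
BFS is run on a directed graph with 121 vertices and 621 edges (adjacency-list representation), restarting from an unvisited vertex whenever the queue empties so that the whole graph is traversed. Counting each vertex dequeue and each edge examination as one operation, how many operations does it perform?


A full BFS traversal dequeues each vertex exactly once and examines each directed edge exactly once.
V = 121 (vertex processing cost)
E = 621 (edge examination cost)
Total operations proportional to V + E = 121 + 621 = 742


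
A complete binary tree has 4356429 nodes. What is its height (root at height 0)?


In a complete binary tree, level k holds nodes 2^k .. 2^(k+1)-1 (1-indexed).
Height = floor(log2(n)) = floor(log2(4356429)) = 22
Check: 2^22 = 4194304 <= 4356429 < 8388608 = 2^23


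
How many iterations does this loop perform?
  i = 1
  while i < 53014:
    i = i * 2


The loop variable doubles each iteration:
i = 1 -> 2 -> 4 -> 8 -> 16 -> 32 -> 64 -> 128 -> 256 -> 512 -> 1024 -> 2048 -> 4096 -> 8192 -> 16384 -> 32768 -> 65536 (stop, 65536 >= 53014)
Number of doublings = ceil(log2(53014)) = 16


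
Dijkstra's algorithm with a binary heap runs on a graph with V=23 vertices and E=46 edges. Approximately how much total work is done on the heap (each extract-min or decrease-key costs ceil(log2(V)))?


Dijkstra with a binary heap: each vertex is extracted once, each edge may relax once.
Each heap operation costs O(log V).
V + E = 23 + 46 = 69
ceil(log2(23)) = 5 (since 2^4 = 16 < 23 <= 32 = 2^5)
Total heap work = (V+E) * ceil(log2(V)) = 69 * 5 = 345


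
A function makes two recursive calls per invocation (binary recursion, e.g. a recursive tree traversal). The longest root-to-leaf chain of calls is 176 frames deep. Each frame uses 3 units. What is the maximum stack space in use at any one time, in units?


Binary recursion: the two calls run one after the other, so only one root-to-leaf chain of frames is on the stack at a time.
Maximum depth (longest chain) = 176 frames
Each frame = 3 units
Max stack space = 176 * 3 = 528


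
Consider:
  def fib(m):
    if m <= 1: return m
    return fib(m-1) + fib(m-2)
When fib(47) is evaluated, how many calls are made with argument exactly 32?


Let N(m) = number of times fib(m) is called while evaluating fib(47).
N(47) = 1 (the initial call).
N(46) = 1 (only fib(47) calls it).
For 1 <= m <= 45: fib(m) is called by fib(m+1) and fib(m+2), so
  N(m) = N(m+1) + N(m+2).
fib(0) is called only by fib(2), so N(0) = N(2).
Walk down from m=47:
  N(47)=1, N(46)=1, N(45)=2, N(44)=3, N(43)=5, N(42)=8, N(41)=13, N(40)=21, N(39)=34, N(38)=55, N(37)=89, N(36)=144, N(35)=233, N(34)=377, N(33)=610, N(32)=987
N(32) = 987


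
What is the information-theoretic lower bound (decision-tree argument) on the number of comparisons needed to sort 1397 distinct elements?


A binary decision tree of height h has at most 2^h leaves and needs at least n! of them, so h >= ceil(log2(n!)).
1397! is far too large to multiply out, so use Stirling's series:
  ln(n!) ~ n ln n - n + (1/2) ln(2 pi n) + 1/(12n)  (error below 1/(360 n^3), negligible here)
  ln(1397) = 7.2420824
  n ln n = 1397 * 7.2420824 = 10117.1891
  (1/2) ln(2 pi * 1397) = (1/2) ln(8777.6099) = 4.5400
  1/(12*1397) = 0.0001
  ln(1397!) ~ 10117.1891 - 1397 + 4.5400 + 0.0001 = 8724.7292
Convert to base 2: log2(1397!) = 8724.7292 / ln 2 = 8724.7292 / 0.69314718 = 12587.1236
ceil(12587.1236) = 12588


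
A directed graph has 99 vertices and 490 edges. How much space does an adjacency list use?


Adjacency list: one list head per vertex + one entry per edge
Vertex heads: 99
Edge entries: 490
Total = 99 + 490 = 589


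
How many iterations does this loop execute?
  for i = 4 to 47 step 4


The loop variable i takes values starting at 4 and increments by 4 each iteration.
Sequence: i = 4, 8, 12, 16, 20, 24, 28, 32, 36, ...
The upper bound 47 is inclusive, so the count is floor((last - first) / step) + 1:
floor((47 - 4) / 4) + 1 = floor(43/4) + 1 = 10 + 1 = 11


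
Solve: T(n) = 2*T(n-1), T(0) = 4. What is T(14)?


Unrolling:
T(14) = 2*T(13) = 2^2*T(12) = ... = 2^14*T(0)
= 2^14 * 4
= 16384 * 4 = 65536


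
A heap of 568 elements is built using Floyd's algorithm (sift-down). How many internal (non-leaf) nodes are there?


Leaf nodes occupy roughly half the array.
Sift-down is called for each internal node, starting from the last one.
Internal nodes = floor(n/2) = floor(568/2) = 284


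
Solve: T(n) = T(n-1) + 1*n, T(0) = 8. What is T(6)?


Expanding the recurrence:
T(6) = T(5) + 1*6
       = T(4) + 1*5 + 1*6
       ...
       = T(0) + 1*(1 + 2 + ... + 6)
       = 8 + 1 * 6*7/2
       = 8 + 1 * 21
       = 8 + 21 = 29


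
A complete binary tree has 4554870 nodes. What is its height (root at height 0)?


In a complete binary tree, level k holds nodes 2^k .. 2^(k+1)-1 (1-indexed).
Height = floor(log2(n)) = floor(log2(4554870)) = 22
Check: 2^22 = 4194304 <= 4554870 < 8388608 = 2^23


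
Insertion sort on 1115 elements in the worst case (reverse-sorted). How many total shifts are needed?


In the worst case (reverse-sorted), each element shifts past all previous:
  Element 1: 1 shifts
  Element 2: 2 shifts
  Element 3: 3 shifts
  Element 4: 4 shifts
  Element 5: 5 shifts
  ...
  Element 1114: 1114 shifts
Total = 1 + 2 + ... + 1114
= 1115*(1115-1)/2 = 621055


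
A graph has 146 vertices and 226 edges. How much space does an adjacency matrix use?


Adjacency matrix: V x V grid of entries
Space = V^2 = 146^2 = 146 * 146 = 21316


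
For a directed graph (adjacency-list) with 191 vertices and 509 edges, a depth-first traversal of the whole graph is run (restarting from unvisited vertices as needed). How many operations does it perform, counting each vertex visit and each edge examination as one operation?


A full DFS traversal visits each vertex once and examines each edge once.
V = 191
E = 509
Sum = 191 + 509 = 700


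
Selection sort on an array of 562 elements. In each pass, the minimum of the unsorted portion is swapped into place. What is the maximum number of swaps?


Selection sort performs one swap per pass:
  Pass 1: find min in positions 0 to 561, swap with position 0
  Pass 2: find min in positions 1 to 561, swap with position 1
  Pass 3: find min in positions 2 to 561, swap with position 2
  Pass 4: find min in positions 3 to 561, swap with position 3
  Pass 5: find min in positions 4 to 561, swap with position 4
  ... (556 more passes)
Total passes (and swaps) = n - 1 = 562 - 1 = 561


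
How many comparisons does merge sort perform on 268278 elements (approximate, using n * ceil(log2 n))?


Recursion depth: ceil(log2(268278)) = 19
Each recursion level merges n = 268278 elements
Total = 268278 * 19 = 5097282


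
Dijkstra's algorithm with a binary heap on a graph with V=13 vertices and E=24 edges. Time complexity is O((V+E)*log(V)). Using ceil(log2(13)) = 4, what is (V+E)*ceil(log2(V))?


Dijkstra with a binary heap: each vertex is extracted once, each edge may relax once.
Each heap operation costs O(log V).
V + E = 13 + 24 = 37
ceil(log2(13)) = 4 (since 2^3 = 8 < 13 <= 16 = 2^4)
Total heap work = (V+E) * ceil(log2(V)) = 37 * 4 = 148


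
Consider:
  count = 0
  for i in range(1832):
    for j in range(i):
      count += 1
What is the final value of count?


For each i, the inner loop runs i times:
  i=0: inner runs 0 times
  i=1: inner runs 1 time
  i=2: inner runs 2 times
  i=3: inner runs 3 times
  i=4: inner runs 4 times
  i=5: inner runs 5 times
  i=6: inner runs 6 times
  i=7: inner runs 7 times
  ...
Total = 0 + 1 + 2 + ... + 1831 = 1832*(1832-1)/2 = 1677196


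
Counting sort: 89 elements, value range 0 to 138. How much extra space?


n = 89 (output array)
k = 139 (count array for 139 distinct values)
Extra space = 89 + 139 = 228


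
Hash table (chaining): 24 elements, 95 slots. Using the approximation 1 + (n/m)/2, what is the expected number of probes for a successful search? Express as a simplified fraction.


Computing expected probes:
alpha = 24/95
= 1 + alpha/2
= 1 + 24/(2*95)
= (2*95 + 24) / (2*95)
= 214/190 = 107/95


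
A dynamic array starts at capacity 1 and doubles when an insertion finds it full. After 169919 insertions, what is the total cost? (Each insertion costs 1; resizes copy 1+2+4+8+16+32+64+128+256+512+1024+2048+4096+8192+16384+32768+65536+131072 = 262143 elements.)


Insertion cost: 169919 (one per element)
Resizes occur just before inserting elements 2, 3, 5, 9, ...
Elements copied at each resize: 1 + 2 + 4 + 8 + 16 + 32 + 64 + 128 + 256 + 512 + 1024 + 2048 + 4096 + 8192 + 16384 + 32768 + 65536 + 131072
Sum of copies = 262143 (geometric series: 2^k - 1)
Total = 169919 + 262143 = 432062


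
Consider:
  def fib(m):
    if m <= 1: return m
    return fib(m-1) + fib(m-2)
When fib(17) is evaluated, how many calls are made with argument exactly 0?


Let N(m) = number of times fib(m) is called while evaluating fib(17).
N(17) = 1 (the initial call).
N(16) = 1 (only fib(17) calls it).
For 1 <= m <= 15: fib(m) is called by fib(m+1) and fib(m+2), so
  N(m) = N(m+1) + N(m+2).
fib(0) is called only by fib(2), so N(0) = N(2).
Walk down from m=17:
  N(17)=1, N(16)=1, N(15)=2, N(14)=3, N(13)=5, N(12)=8, N(11)=13, N(10)=21, N(9)=34, N(8)=55, N(7)=89, N(6)=144, N(5)=233, N(4)=377, N(3)=610, N(2)=987, N(1)=1597, N(0)=N(2)=987
N(0) = 987


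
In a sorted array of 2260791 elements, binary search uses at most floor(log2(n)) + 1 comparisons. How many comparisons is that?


Halving sequence: 2260791 -> 1130395 -> 565197 -> 282598 -> 141299 -> 70649 -> 35324 -> 17662 -> 8831 -> 4415 -> 2207 -> 1103 -> 551 -> 275 -> 137 -> 68 -> 34 -> 17 -> 8 -> 4 -> 2 -> 1
Number of halvings = 21
Max comparisons = 21 + 1 = 22


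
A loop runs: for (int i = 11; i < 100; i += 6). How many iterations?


Loop starts at i = 11, increments by 6, stops when i >= 100.
Number of iterations = ceil((100 - 11) / 6)
= ceil(89 / 6)
= 15


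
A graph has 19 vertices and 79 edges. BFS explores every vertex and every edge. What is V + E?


A full BFS traversal dequeues each vertex once and examines each edge once.
Vertex visits: 19
Edge visits: 79
V + E = 19 + 79 = 98


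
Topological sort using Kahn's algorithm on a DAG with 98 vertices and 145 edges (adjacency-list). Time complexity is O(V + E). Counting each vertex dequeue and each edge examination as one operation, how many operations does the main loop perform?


Kahn's algorithm:
  1. Compute in-degrees: O(V + E)
  2. Process queue: each vertex dequeued once (O(V))
     each edge examined once (O(E))
Total = V + E = 98 + 145 = 243


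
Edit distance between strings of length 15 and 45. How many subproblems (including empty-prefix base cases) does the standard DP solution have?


The table includes base cases (empty prefixes).
Rows: (m+1) = 16
Columns: (n+1) = 46
Total = 16 * 46 = 736


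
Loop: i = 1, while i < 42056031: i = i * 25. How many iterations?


i multiplies by 25 each step:
i = 1 -> 25 -> 625 -> 15625 -> 390625 -> 9765625 -> 244140625 (stop)
Iterations = ceil(log_25(42056031)) = 6


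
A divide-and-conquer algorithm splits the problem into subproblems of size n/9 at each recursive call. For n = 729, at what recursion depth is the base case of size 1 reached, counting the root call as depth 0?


At each depth, the problem size is divided by 9:
  Depth 0: problem size = 729
  Depth 1: problem size = 81
  Depth 2: problem size = 9
  Depth 3: problem size = 1 (base case)
The base case is reached at depth log_9(729) = 3 (the tree has 4 levels counting depth 0, but the depth asked for is 3).
Recursion depth = 3


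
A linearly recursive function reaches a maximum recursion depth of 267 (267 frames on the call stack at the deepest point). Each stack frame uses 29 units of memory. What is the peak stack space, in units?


Maximum recursion depth = 267 frames
Memory per frame = 29 units
Total stack space = depth * frame_size
= 267 * 29 = 7743


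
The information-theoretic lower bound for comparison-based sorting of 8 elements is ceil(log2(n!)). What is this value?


A binary decision tree of height h has at most 2^h leaves and needs at least n! of them, so h >= ceil(log2(n!)).
Compute 8! as a running product:
  x2 = 2, x3 = 6, x4 = 24, x5 = 120
  x6 = 720, x7 = 5040, x8 = 40320
8! = 40320
Bracket between powers of 2:
  2^15 = 32768 < 40320 <= 65536 = 2^16
So ceil(log2(8!)) = 16


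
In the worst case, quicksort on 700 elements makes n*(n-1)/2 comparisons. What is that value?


Sum of comparisons per partition:
699 + 698 + ... + 1 + 0
= 700 * (700 - 1) / 2
= 700 * 699 / 2
= 244650


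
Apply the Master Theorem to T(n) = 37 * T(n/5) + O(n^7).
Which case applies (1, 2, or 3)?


The Master Theorem: T(n) = a*T(n/b) + O(n^c)
  a = 37, b = 5, c = 7
log_b(a) = log_5(37) ~ 2.244
Compare b^c with a: 5^7 = 78125 > 37, so c > log_b(a).
Since c > log_b(a), Case 3 applies.
T(n) = O(n^7)
Master Theorem case = 3


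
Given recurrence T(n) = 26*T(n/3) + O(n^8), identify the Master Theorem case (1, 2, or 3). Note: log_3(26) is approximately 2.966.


Master Theorem parameters: a=26, b=3, c=8
log_b(a) = 2.966
Compare b^c with a: 3^8 = 6561 > 26, so c > log_b(a).
Comparing c=8 vs log_b(a)=2.966:
8 > 2.966 => Case 3
Result: T(n) = O(n^8)
Master Theorem case = 3


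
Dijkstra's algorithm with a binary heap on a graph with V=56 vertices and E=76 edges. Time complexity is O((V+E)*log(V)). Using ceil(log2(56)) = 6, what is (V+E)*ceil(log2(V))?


Dijkstra with a binary heap: each vertex is extracted once, each edge may relax once.
Each heap operation costs O(log V).
V + E = 56 + 76 = 132
ceil(log2(56)) = 6 (since 2^5 = 32 < 56 <= 64 = 2^6)
Total heap work = (V+E) * ceil(log2(V)) = 132 * 6 = 792


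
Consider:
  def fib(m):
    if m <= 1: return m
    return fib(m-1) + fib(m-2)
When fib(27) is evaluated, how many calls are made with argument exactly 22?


Let N(m) = number of times fib(m) is called while evaluating fib(27).
N(27) = 1 (the initial call).
N(26) = 1 (only fib(27) calls it).
For 1 <= m <= 25: fib(m) is called by fib(m+1) and fib(m+2), so
  N(m) = N(m+1) + N(m+2).
fib(0) is called only by fib(2), so N(0) = N(2).
Walk down from m=27:
  N(27)=1, N(26)=1, N(25)=2, N(24)=3, N(23)=5, N(22)=8
N(22) = 8


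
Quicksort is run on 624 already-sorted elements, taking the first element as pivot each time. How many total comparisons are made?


Sum of comparisons per partition:
623 + 622 + ... + 1 + 0
= 624 * (624 - 1) / 2
= 624 * 623 / 2
= 194376


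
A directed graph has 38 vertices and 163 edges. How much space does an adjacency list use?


Adjacency list: one list head per vertex + one entry per edge
Vertex heads: 38
Edge entries: 163
Total = 38 + 163 = 201


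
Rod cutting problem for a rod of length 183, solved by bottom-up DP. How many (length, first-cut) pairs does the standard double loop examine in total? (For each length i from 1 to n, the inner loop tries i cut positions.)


For each subproblem length i = 1..183, the inner loop considers i possible first cuts.
Total = 1 + 2 + ... + 183
= 183*(183+1)/2
= 183*184/2 = 16836


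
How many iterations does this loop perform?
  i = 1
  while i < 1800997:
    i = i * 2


The loop variable doubles each iteration:
i = 1 -> 2 -> 4 -> 8 -> 16 -> 32 -> 64 -> 128 -> 256 -> 512 -> 1024 -> 2048 -> 4096 -> 8192 -> 16384 -> 32768 -> 65536 -> 131072 -> 262144 -> 524288 -> 1048576 -> 2097152 (stop, 2097152 >= 1800997)
Number of doublings = ceil(log2(1800997)) = 21


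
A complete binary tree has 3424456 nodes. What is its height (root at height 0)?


In a complete binary tree, level k holds nodes 2^k .. 2^(k+1)-1 (1-indexed).
Height = floor(log2(n)) = floor(log2(3424456)) = 21
Check: 2^21 = 2097152 <= 3424456 < 4194304 = 2^22


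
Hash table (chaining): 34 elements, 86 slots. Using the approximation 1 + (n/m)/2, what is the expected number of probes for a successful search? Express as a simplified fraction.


Computing expected probes:
alpha = 34/86
= 1 + alpha/2
= 1 + 34/(2*86)
= (2*86 + 34) / (2*86)
= 206/172 = 103/86


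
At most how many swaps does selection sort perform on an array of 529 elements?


Each of the 528 passes places one element in its final position.
Pass 1: swap minimum into position 0
Pass 2: swap minimum of remaining into position 1
...
Pass 528: last two elements, one swap
Maximum swaps = 529 - 1 = 528


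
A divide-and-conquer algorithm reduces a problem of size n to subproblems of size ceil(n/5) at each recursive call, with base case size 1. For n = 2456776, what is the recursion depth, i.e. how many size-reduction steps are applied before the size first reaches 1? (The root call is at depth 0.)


Each step divides the size by 5 (rounding up); after k steps the size is ceil(n/5^k), which equals 1 exactly when 5^k >= n.
So the depth is the smallest k with 5^k >= 2456776, i.e. ceil(log_5(2456776)).
5^9 = 1953125 < 2456776 <= 9765625 = 5^10
Recursion depth = 10


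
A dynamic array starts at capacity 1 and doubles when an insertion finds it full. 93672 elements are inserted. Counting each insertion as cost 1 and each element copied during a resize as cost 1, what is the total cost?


n = 93672
Insertion costs: 93672
Resizes copy 1, 2, 4, ... up to the largest power of 2 that is <= n-1 = 93671, i.e. 65536.
Copy costs = 1 + 2 + 4 + 8 + 16 + 32 + 64 + 128 + 256 + 512 + 1024 + 2048 + 4096 + 8192 + 16384 + 32768 + 65536 = 131071
Total = 93672 + 131071 = 224743


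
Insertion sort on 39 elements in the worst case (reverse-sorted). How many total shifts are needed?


In the worst case (reverse-sorted), each element shifts past all previous:
  Element 1: 1 shifts
  Element 2: 2 shifts
  Element 3: 3 shifts
  Element 4: 4 shifts
  Element 5: 5 shifts
  ...
  Element 38: 38 shifts
Total = 1 + 2 + ... + 38
= 39*(39-1)/2 = 741


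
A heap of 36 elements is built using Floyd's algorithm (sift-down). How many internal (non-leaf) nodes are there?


Leaf nodes occupy roughly half the array.
Sift-down is called for each internal node, starting from the last one.
Internal nodes = floor(n/2) = floor(36/2) = 18


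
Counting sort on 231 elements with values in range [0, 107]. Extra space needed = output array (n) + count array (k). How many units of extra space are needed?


Output array size: 231 (to store sorted result)
Count array size: 108 (one slot per possible value, range 0 to 107)
Total extra space = 231 + 108 = 339


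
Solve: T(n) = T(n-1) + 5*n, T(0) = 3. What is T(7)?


Expanding the recurrence:
T(7) = T(6) + 5*7
       = T(5) + 5*6 + 5*7
       ...
       = T(0) + 5*(1 + 2 + ... + 7)
       = 3 + 5 * 7*8/2
       = 3 + 5 * 28
       = 3 + 140 = 143


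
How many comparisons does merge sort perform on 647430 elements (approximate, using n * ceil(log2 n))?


Recursion depth: ceil(log2(647430)) = 20
Each recursion level merges n = 647430 elements
Total = 647430 * 20 = 12948600


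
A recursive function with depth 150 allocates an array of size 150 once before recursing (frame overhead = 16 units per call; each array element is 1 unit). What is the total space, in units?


Array allocation: 150 units (allocated once)
Stack frames: 150 deep * 16 per frame = 2400 units
Total = 150 + 2400 = 2550


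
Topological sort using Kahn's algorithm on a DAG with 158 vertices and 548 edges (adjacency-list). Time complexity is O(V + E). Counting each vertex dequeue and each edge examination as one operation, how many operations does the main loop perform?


Kahn's algorithm:
  1. Compute in-degrees: O(V + E)
  2. Process queue: each vertex dequeued once (O(V))
     each edge examined once (O(E))
Total = V + E = 158 + 548 = 706


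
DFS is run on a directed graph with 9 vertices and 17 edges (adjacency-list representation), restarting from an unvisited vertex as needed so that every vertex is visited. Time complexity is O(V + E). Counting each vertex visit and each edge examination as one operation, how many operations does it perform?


A full DFS traversal processes each vertex exactly once (push/pop on stack).
Each directed edge is examined once.
V = 9, E = 17
V + E = 26


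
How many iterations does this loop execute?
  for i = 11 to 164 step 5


The loop variable i takes values starting at 11 and increments by 5 each iteration.
Sequence: i = 11, 16, 21, 26, 31, 36, 41, 46, 51, ...
The upper bound 164 is inclusive, so the count is floor((last - first) / step) + 1:
floor((164 - 11) / 5) + 1 = floor(153/5) + 1 = 30 + 1 = 31


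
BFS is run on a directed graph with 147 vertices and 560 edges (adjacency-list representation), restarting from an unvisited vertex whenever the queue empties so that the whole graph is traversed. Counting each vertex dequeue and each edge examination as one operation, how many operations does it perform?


A full BFS traversal dequeues each vertex exactly once and examines each directed edge exactly once.
V = 147 (vertex processing cost)
E = 560 (edge examination cost)
Total operations proportional to V + E = 147 + 560 = 707


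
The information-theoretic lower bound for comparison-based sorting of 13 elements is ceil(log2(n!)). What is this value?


A binary decision tree of height h has at most 2^h leaves and needs at least n! of them, so h >= ceil(log2(n!)).
Compute 13! as a running product:
  x2 = 2, x3 = 6, x4 = 24, x5 = 120
  x6 = 720, x7 = 5040, x8 = 40320, x9 = 362880
  x10 = 3628800, x11 = 39916800, x12 = 479001600, x13 = 6227020800
13! = 6227020800
Bracket between powers of 2:
  2^32 = 4294967296 < 6227020800 <= 8589934592 = 2^33
So ceil(log2(13!)) = 33


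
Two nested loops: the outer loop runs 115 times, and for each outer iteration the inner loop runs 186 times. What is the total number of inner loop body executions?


Outer loop: 115 iterations
Inner loop: 186 iterations per outer iteration
Total = 115 * 186 = 21390


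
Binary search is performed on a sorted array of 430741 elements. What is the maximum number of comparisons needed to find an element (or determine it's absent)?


Binary search halves the search space each comparison:
  Step 1: search space = 430741 -> 215370
  Step 2: search space = 215370 -> 107685
  Step 3: search space = 107685 -> 53842
  Step 4: search space = 53842 -> 26921
  Step 5: search space = 26921 -> 13460
  Step 6: search space = 13460 -> 6730
  Step 7: search space = 6730 -> 3365
  Step 8: search space = 3365 -> 1682
  Step 9: search space = 1682 -> 841
  Step 10: search space = 841 -> 420
  Step 11: search space = 420 -> 210
  Step 12: search space = 210 -> 105
  Step 13: search space = 105 -> 52
  Step 14: search space = 52 -> 26
  Step 15: search space = 26 -> 13
  Step 16: search space = 13 -> 6
  Step 17: search space = 6 -> 3
  Step 18: search space = 3 -> 1
  Step 19: search space = 1 (final check)
Maximum comparisons = floor(log2(430741)) + 1 = 18 + 1 = 19


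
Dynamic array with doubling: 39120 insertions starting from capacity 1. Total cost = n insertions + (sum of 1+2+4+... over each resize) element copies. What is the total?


n = 39120
Insertion costs: 39120
Resizes copy 1, 2, 4, ... up to the largest power of 2 that is <= n-1 = 39119, i.e. 32768.
Copy costs = 1 + 2 + 4 + 8 + 16 + 32 + 64 + 128 + 256 + 512 + 1024 + 2048 + 4096 + 8192 + 16384 + 32768 = 65535
Total = 39120 + 65535 = 104655


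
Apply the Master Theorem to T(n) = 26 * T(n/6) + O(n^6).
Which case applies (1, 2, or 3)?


The Master Theorem: T(n) = a*T(n/b) + O(n^c)
  a = 26, b = 6, c = 6
log_b(a) = log_6(26) ~ 1.818
Compare b^c with a: 6^6 = 46656 > 26, so c > log_b(a).
Since c > log_b(a), Case 3 applies.
T(n) = O(n^6)
Master Theorem case = 3


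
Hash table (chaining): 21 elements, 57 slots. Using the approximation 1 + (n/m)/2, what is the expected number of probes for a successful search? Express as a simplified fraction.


Computing expected probes:
alpha = 21/57
= 1 + alpha/2
= 1 + 21/(2*57)
= (2*57 + 21) / (2*57)
= 135/114 = 45/38


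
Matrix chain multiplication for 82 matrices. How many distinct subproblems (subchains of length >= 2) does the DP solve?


Subproblems are indexed by (i, j) where i < j.
Number of such pairs = n*(n-1)/2
= 82 * 81 / 2
= 3321


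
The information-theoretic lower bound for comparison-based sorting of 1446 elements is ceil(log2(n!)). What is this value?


A binary decision tree of height h has at most 2^h leaves and needs at least n! of them, so h >= ceil(log2(n!)).
1446! is far too large to multiply out, so use Stirling's series:
  ln(n!) ~ n ln n - n + (1/2) ln(2 pi n) + 1/(12n)  (error below 1/(360 n^3), negligible here)
  ln(1446) = 7.2765564
  n ln n = 1446 * 7.2765564 = 10521.9006
  (1/2) ln(2 pi * 1446) = (1/2) ln(9085.4860) = 4.5572
  1/(12*1446) = 0.0001
  ln(1446!) ~ 10521.9006 - 1446 + 4.5572 + 0.0001 = 9080.4579
Convert to base 2: log2(1446!) = 9080.4579 / ln 2 = 9080.4579 / 0.69314718 = 13100.3316
ceil(13100.3316) = 13101


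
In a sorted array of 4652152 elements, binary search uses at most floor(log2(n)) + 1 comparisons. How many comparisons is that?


Halving sequence: 4652152 -> 2326076 -> 1163038 -> 581519 -> 290759 -> 145379 -> 72689 -> 36344 -> 18172 -> 9086 -> 4543 -> 2271 -> 1135 -> 567 -> 283 -> 141 -> 70 -> 35 -> 17 -> 8 -> 4 -> 2 -> 1
Number of halvings = 22
Max comparisons = 22 + 1 = 23


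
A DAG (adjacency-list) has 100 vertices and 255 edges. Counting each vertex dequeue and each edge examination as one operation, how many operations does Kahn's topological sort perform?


V = 100 (vertex processing)
E = 255 (edge processing)
V + E = 100 + 255 = 355


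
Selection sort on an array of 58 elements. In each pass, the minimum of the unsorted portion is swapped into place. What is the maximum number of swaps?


Selection sort performs one swap per pass:
  Pass 1: find min in positions 0 to 57, swap with position 0
  Pass 2: find min in positions 1 to 57, swap with position 1
  Pass 3: find min in positions 2 to 57, swap with position 2
  Pass 4: find min in positions 3 to 57, swap with position 3
  Pass 5: find min in positions 4 to 57, swap with position 4
  ... (52 more passes)
Total passes (and swaps) = n - 1 = 58 - 1 = 57


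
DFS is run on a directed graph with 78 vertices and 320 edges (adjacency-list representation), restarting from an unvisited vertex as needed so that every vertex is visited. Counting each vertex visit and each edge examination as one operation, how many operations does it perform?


A full DFS traversal processes each vertex exactly once (push/pop on stack).
Each directed edge is examined once.
V = 78, E = 320
V + E = 398


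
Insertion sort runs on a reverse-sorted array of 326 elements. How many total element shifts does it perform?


Sum of shifts = 1 + 2 + 3 + ... + 325
= 326 * 325 / 2
= 105950 / 2
= 52975


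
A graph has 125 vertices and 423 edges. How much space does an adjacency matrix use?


Adjacency matrix: V x V grid of entries
Space = V^2 = 125^2 = 125 * 125 = 15625


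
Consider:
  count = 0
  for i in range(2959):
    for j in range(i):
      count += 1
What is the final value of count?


For each i, the inner loop runs i times:
  i=0: inner runs 0 times
  i=1: inner runs 1 time
  i=2: inner runs 2 times
  i=3: inner runs 3 times
  i=4: inner runs 4 times
  i=5: inner runs 5 times
  i=6: inner runs 6 times
  i=7: inner runs 7 times
  ...
Total = 0 + 1 + 2 + ... + 2958 = 2959*(2959-1)/2 = 4376361


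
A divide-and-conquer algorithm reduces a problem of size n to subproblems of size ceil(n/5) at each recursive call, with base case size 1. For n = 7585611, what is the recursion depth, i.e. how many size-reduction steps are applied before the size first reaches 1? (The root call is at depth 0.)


Each step divides the size by 5 (rounding up); after k steps the size is ceil(n/5^k), which equals 1 exactly when 5^k >= n.
So the depth is the smallest k with 5^k >= 7585611, i.e. ceil(log_5(7585611)).
5^9 = 1953125 < 7585611 <= 9765625 = 5^10
Recursion depth = 10


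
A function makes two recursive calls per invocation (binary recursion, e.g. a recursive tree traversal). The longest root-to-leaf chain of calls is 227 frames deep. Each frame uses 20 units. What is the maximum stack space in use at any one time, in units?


Binary recursion: the two calls run one after the other, so only one root-to-leaf chain of frames is on the stack at a time.
Maximum depth (longest chain) = 227 frames
Each frame = 20 units
Max stack space = 227 * 20 = 4540


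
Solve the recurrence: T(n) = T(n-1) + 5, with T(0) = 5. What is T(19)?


Unrolling the recurrence:
T(19) = T(18) + 5
       = T(17) + 5 + 5
       = T(16) + 5*3
       ...
       = T(0) + 5*19
       = 5 + 95 = 100


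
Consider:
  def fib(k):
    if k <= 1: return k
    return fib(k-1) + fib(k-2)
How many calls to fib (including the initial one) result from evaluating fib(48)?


Let C(m) = total calls to evaluate fib(m). Then C(0)=C(1)=1, and
C(m) = 1 + C(m-1) + C(m-2) for m >= 2.
Build the table (each entry = 1 + previous two):
  C(0) = 1
  C(1) = 1
  C(2) = 1 + 1 + 1 = 3
  C(3) = 1 + 3 + 1 = 5
  C(4) = 1 + 5 + 3 = 9
  C(5) = 1 + 9 + 5 = 15
  C(6) = 1 + 15 + 9 = 25
  C(7) = 1 + 25 + 15 = 41
  C(8) = 1 + 41 + 25 = 67
  C(9) = 1 + 67 + 41 = 109
  C(10) = 1 + 109 + 67 = 177
  C(11) = 1 + 177 + 109 = 287
  C(12) = 1 + 287 + 177 = 465
  C(13) = 1 + 465 + 287 = 753
  C(14) = 1 + 753 + 465 = 1219
  C(15) = 1 + 1219 + 753 = 1973
  C(16) = 1 + 1973 + 1219 = 3193
  C(17) = 1 + 3193 + 1973 = 5167
  C(18) = 1 + 5167 + 3193 = 8361
  C(19) = 1 + 8361 + 5167 = 13529
  C(20) = 1 + 13529 + 8361 = 21891
  C(21) = 1 + 21891 + 13529 = 35421
  C(22) = 1 + 35421 + 21891 = 57313
  C(23) = 1 + 57313 + 35421 = 92735
  C(24) = 1 + 92735 + 57313 = 150049
  C(25) = 1 + 150049 + 92735 = 242785
  C(26) = 1 + 242785 + 150049 = 392835
  C(27) = 1 + 392835 + 242785 = 635621
  C(28) = 1 + 635621 + 392835 = 1028457
  C(29) = 1 + 1028457 + 635621 = 1664079
  C(30) = 1 + 1664079 + 1028457 = 2692537
  C(31) = 1 + 2692537 + 1664079 = 4356617
  C(32) = 1 + 4356617 + 2692537 = 7049155
  C(33) = 1 + 7049155 + 4356617 = 11405773
  C(34) = 1 + 11405773 + 7049155 = 18454929
  C(35) = 1 + 18454929 + 11405773 = 29860703
  C(36) = 1 + 29860703 + 18454929 = 48315633
  C(37) = 1 + 48315633 + 29860703 = 78176337
  C(38) = 1 + 78176337 + 48315633 = 126491971
  C(39) = 1 + 126491971 + 78176337 = 204668309
  C(40) = 1 + 204668309 + 126491971 = 331160281
  C(41) = 1 + 331160281 + 204668309 = 535828591
  C(42) = 1 + 535828591 + 331160281 = 866988873
  C(43) = 1 + 866988873 + 535828591 = 1402817465
  C(44) = 1 + 1402817465 + 866988873 = 2269806339
  C(45) = 1 + 2269806339 + 1402817465 = 3672623805
  C(46) = 1 + 3672623805 + 2269806339 = 5942430145
  C(47) = 1 + 5942430145 + 3672623805 = 9615053951
  C(48) = 1 + 9615053951 + 5942430145 = 15557484097
Total calls for fib(48) = 15557484097


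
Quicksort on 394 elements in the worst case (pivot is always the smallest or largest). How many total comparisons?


In the worst case, each partition step picks the worst pivot:
  Partition 1: 393 comparisons (n-1 elements to compare)
  Partition 2: 392 comparisons
  Partition 3: 391 comparisons
  Partition 4: 390 comparisons
  Partition 5: 389 comparisons
  ...
  Last partition: 0 comparisons
Total = (n-1) + (n-2) + ... + 1 + 0 = n*(n-1)/2
= 394*393/2 = 77421


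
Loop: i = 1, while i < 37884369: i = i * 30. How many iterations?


i multiplies by 30 each step:
i = 1 -> 30 -> 900 -> 27000 -> 810000 -> 24300000 -> 729000000 (stop)
Iterations = ceil(log_30(37884369)) = 6


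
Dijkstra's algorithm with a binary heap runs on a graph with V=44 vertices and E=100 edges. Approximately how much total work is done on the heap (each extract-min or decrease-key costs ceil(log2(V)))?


Dijkstra with a binary heap: each vertex is extracted once, each edge may relax once.
Each heap operation costs O(log V).
V + E = 44 + 100 = 144
ceil(log2(44)) = 6 (since 2^5 = 32 < 44 <= 64 = 2^6)
Total heap work = (V+E) * ceil(log2(V)) = 144 * 6 = 864


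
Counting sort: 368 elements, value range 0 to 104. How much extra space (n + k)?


n = 368 (output array)
k = 105 (count array for 105 distinct values)
Extra space = 368 + 105 = 473


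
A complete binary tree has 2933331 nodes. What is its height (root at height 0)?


In a complete binary tree, level k holds nodes 2^k .. 2^(k+1)-1 (1-indexed).
Height = floor(log2(n)) = floor(log2(2933331)) = 21
Check: 2^21 = 2097152 <= 2933331 < 4194304 = 2^22


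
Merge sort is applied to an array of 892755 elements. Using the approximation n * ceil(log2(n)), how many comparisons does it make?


Merge sort divides the array into halves recursively.
Number of levels = ceil(log2(892755)) = 20
At each level, approximately n = 892755 comparisons are needed for merging.
Total comparisons ~ n * ceil(log2(n)) = 892755 * 20 = 17855100


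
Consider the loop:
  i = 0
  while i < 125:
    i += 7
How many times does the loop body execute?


Starting at i = 0, each iteration adds 7.
Iterations until i >= 125:
  Iteration 1: i = 0 -> i = 7
  Iteration 2: i = 7 -> i = 14
  Iteration 3: i = 14 -> i = 21
  Iteration 4: i = 21 -> i = 28
  Iteration 5: i = 28 -> i = 35
  Iteration 6: i = 35 -> i = 42
  Iteration 7: i = 42 -> i = 49
  Iteration 8: i = 49 -> i = 56
  ... continuing ...
Total iterations = ceil(125/7) = 18


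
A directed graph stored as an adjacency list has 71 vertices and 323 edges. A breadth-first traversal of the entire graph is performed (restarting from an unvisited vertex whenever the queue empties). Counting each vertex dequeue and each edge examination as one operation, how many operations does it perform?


A full BFS traversal dequeues each vertex once and examines each edge once.
Vertex visits: 71
Edge visits: 323
V + E = 71 + 323 = 394


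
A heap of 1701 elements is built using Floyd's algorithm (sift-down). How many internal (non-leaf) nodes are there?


Leaf nodes occupy roughly half the array.
Sift-down is called for each internal node, starting from the last one.
Internal nodes = floor(n/2) = floor(1701/2) = 850


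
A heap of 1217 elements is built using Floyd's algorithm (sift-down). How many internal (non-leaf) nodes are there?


Leaf nodes occupy roughly half the array.
Sift-down is called for each internal node, starting from the last one.
Internal nodes = floor(n/2) = floor(1217/2) = 608


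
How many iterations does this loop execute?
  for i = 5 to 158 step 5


The loop variable i takes values starting at 5 and increments by 5 each iteration.
Sequence: i = 5, 10, 15, 20, 25, 30, 35, 40, 45, ...
The upper bound 158 is inclusive, so the count is floor((last - first) / step) + 1:
floor((158 - 5) / 5) + 1 = floor(153/5) + 1 = 30 + 1 = 31


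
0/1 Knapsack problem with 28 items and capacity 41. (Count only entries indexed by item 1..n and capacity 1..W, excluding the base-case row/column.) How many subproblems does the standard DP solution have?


The DP table is indexed by (item, capacity).
Rows: 28 items
Columns: 41 capacity values (1 to W)
Total subproblems = 28 * 41 = 1148


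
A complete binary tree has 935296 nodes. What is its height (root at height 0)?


In a complete binary tree, level k holds nodes 2^k .. 2^(k+1)-1 (1-indexed).
Height = floor(log2(n)) = floor(log2(935296)) = 19
Check: 2^19 = 524288 <= 935296 < 1048576 = 2^20


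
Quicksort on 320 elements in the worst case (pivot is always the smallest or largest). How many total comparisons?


In the worst case, each partition step picks the worst pivot:
  Partition 1: 319 comparisons (n-1 elements to compare)
  Partition 2: 318 comparisons
  Partition 3: 317 comparisons
  Partition 4: 316 comparisons
  Partition 5: 315 comparisons
  ...
  Last partition: 0 comparisons
Total = (n-1) + (n-2) + ... + 1 + 0 = n*(n-1)/2
= 320*319/2 = 51040


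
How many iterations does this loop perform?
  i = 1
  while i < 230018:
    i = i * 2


The loop variable doubles each iteration:
i = 1 -> 2 -> 4 -> 8 -> 16 -> 32 -> 64 -> 128 -> 256 -> 512 -> 1024 -> 2048 -> 4096 -> 8192 -> 16384 -> 32768 -> 65536 -> 131072 -> 262144 (stop, 262144 >= 230018)
Number of doublings = ceil(log2(230018)) = 18


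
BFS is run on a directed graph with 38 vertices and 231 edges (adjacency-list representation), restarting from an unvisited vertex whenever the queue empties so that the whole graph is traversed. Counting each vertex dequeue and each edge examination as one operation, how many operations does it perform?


A full BFS traversal dequeues each vertex exactly once and examines each directed edge exactly once.
V = 38 (vertex processing cost)
E = 231 (edge examination cost)
Total operations proportional to V + E = 38 + 231 = 269


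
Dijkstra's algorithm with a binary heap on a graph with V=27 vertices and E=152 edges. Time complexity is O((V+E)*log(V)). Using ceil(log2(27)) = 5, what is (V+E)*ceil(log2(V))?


Dijkstra with a binary heap: each vertex is extracted once, each edge may relax once.
Each heap operation costs O(log V).
V + E = 27 + 152 = 179
ceil(log2(27)) = 5 (since 2^4 = 16 < 27 <= 32 = 2^5)
Total heap work = (V+E) * ceil(log2(V)) = 179 * 5 = 895


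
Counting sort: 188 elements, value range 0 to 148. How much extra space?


n = 188 (output array)
k = 149 (count array for 149 distinct values)
Extra space = 188 + 149 = 337


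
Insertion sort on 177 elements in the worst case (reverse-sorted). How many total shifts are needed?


In the worst case (reverse-sorted), each element shifts past all previous:
  Element 1: 1 shifts
  Element 2: 2 shifts
  Element 3: 3 shifts
  Element 4: 4 shifts
  Element 5: 5 shifts
  ...
  Element 176: 176 shifts
Total = 1 + 2 + ... + 176
= 177*(177-1)/2 = 15576
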